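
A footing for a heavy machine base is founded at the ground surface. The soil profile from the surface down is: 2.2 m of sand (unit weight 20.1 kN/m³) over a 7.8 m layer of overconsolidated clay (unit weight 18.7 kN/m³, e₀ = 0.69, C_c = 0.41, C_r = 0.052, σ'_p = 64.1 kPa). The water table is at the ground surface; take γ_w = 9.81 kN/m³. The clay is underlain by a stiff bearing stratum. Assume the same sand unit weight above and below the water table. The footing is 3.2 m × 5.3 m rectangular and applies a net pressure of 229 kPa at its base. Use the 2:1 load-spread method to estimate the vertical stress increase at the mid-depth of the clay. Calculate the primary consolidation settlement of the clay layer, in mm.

S_c ≈ 326 mm

Mid-depth of clay below the ground surface: z = 2.2 + 7.8/2 = 6.1 m.
Total vertical stress at mid-clay: σ_v = 20.1×2.2 + 18.7×3.9 = 117.15 kPa.
Pore pressure: u = 9.81×(6.1 − 0) = 59.841 kPa.
Initial effective stress: σ'_0 = σ_v − u = 117.15 − 59.841 = 57.309 kPa.
Stress increase at mid-clay by the 2:1 spreading method:
Δσ = qBL/((B+z)(L+z)) = 229×3.2×5.3/((3.2+6.1)(5.3+6.1)) = 36.633 kPa
Final effective stress: σ'_f = 57.309 + 36.633 = 93.942 kPa.
σ'_f = 93.942 > σ'_p = 64.1 kPa, so the stress path crosses the preconsolidation pressure — recompression up to σ'_p, then virgin compression beyond:
S_c = H/(1+e₀)·[C_r·log₁₀(σ'_p/σ'_0) + C_c·log₁₀(σ'_f/σ'_p)]
    = 7.8/1.69 × [0.052×log₁₀(64.1/57.309) + 0.41×log₁₀(93.942/64.1)]
    = 4.6154 × [0.002529 + 0.068061] = 0.3258 m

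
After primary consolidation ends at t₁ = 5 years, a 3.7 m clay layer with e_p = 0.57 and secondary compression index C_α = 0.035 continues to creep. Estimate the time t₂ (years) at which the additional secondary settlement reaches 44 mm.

t₂ ≈ 17.1 years

S_s = C_α·H/(1+e_p)·log₁₀(t₂/t₁) ⇒ log₁₀(t₂/t₁) = S_s·(1+e_p)/(C_α·H).
log₁₀(t₂/t₁) = 0.044 × (1+0.57) / (0.035×3.7) = 0.5334
t₂ = t₁ × 10^0.5334 = 5 × 3.415 = 17.08 years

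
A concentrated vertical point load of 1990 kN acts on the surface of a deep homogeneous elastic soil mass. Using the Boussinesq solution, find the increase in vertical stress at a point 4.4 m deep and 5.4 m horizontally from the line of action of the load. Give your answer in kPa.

Δσ_z ≈ 4.94 kPa

Boussinesq vertical stress below a point load on an elastic half-space:
Δσ_z = 3P/(2πz²) · [1 + (r/z)²]^(−5/2)
r/z = 5.4/4.4 = 1.2273; [1+(r/z)²]^(−5/2) = 0.10057.
Δσ_z = 3×1990/(2π×4.4²) × 0.10057 = 49.078 × 0.10057 = 4.936 kPa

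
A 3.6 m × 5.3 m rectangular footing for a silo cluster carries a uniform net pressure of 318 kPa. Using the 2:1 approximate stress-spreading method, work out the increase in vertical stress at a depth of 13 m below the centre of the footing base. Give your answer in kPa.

Δσ_z ≈ 20 kPa

By the 2:1 method the load spreads at 1 horizontal : 2 vertical, so at depth z the loaded area has grown by z in each plan dimension:
Δσ = qBL/((B+z)(L+z)) = 318×3.6×5.3/((3.6+13)(5.3+13)) = 19.973 kPa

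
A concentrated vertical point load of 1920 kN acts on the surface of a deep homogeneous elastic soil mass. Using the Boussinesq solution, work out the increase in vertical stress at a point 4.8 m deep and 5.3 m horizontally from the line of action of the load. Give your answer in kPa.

Δσ_z ≈ 5.42 kPa

Boussinesq vertical stress below a point load on an elastic half-space:
Δσ_z = 3P/(2πz²) · [1 + (r/z)²]^(−5/2)
r/z = 5.3/4.8 = 1.1042; [1+(r/z)²]^(−5/2) = 0.13631.
Δσ_z = 3×1920/(2π×4.8²) × 0.13631 = 39.789 × 0.13631 = 5.424 kPa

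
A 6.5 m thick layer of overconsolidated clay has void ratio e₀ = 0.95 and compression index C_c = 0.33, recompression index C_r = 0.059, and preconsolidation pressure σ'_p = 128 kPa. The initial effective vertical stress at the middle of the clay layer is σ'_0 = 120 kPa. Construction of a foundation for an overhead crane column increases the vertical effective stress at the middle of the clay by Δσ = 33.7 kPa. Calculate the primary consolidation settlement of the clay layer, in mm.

Final effective stress: σ'_f = 120 + 33.7 = 153.7 kPa.
σ'_f = 153.7 > σ'_p = 128 kPa, so the stress path crosses the preconsolidation pressure — recompression up to σ'_p, then virgin compression beyond:
S_c = H/(1+e₀)·[C_r·log₁₀(σ'_p/σ'_0) + C_c·log₁₀(σ'_f/σ'_p)]
    = 6.5/1.95 × [0.059×log₁₀(128/120) + 0.33×log₁₀(153.7/128)]
    = 3.3333 × [0.0016537 + 0.026223] = 0.09292 m

S_c ≈ 92.9 mm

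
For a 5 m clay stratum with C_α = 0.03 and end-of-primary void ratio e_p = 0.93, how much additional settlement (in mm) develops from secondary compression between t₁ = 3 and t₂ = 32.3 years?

S_s ≈ 80.2 mm

Secondary compression: S_s = C_α·H/(1+e_p)·log₁₀(t₂/t₁)
S_s = 0.03×5/(1+0.93)×log₁₀(32.3/3)
    = 0.07772 × 1.032 = 0.08021 m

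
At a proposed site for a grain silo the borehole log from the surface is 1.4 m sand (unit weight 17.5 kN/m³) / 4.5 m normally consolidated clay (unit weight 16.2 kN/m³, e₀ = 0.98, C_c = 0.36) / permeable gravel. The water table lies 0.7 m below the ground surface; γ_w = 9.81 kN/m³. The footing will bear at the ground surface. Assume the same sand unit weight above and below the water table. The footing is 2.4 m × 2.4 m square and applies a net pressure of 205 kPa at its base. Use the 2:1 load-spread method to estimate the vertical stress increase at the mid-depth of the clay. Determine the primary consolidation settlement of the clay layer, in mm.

S_c ≈ 248 mm

Mid-depth of clay below the ground surface: z = 1.4 + 4.5/2 = 3.65 m.
Total vertical stress at mid-clay: σ_v = 17.5×1.4 + 16.2×2.25 = 60.95 kPa.
Pore pressure: u = 9.81×(3.65 − 0.7) = 28.94 kPa.
Initial effective stress: σ'_0 = σ_v − u = 60.95 − 28.94 = 32.01 kPa.
Stress increase at mid-clay by the 2:1 spreading method:
Δσ = qBL/((B+z)(L+z)) = 205×2.4×2.4/((2.4+3.65)(2.4+3.65)) = 32.26 kPa
Final effective stress: σ'_f = σ'_0 + Δσ = 32.01 + 32.26 = 64.27 kPa.
Normally consolidated clay, so the full stress increment lies on the virgin compression line:
S_c = C_c·H/(1+e₀)·log₁₀(σ'_f/σ'_0) = 0.36×4.5/(1+0.98)×log₁₀(64.27/32.01)
    = 0.81818 × 0.30272 = 0.2477 m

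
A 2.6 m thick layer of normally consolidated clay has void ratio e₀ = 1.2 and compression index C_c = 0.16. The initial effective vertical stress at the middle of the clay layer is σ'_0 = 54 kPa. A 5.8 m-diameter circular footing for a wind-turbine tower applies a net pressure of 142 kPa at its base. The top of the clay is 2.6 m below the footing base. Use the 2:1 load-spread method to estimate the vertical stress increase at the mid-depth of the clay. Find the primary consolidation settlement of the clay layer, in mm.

S_c ≈ 54.4 mm

Mid-depth of clay below the footing base: z = 2.6 + 2.6/2 = 3.9 m.
Stress increase at mid-clay by the 2:1 spreading method:
Δσ ≈ qD²/(D+z)² = 142×5.8²/(5.8+3.9)² = 50.769 kPa
Final effective stress: σ'_f = σ'_0 + Δσ = 54 + 50.769 = 104.77 kPa.
Normally consolidated clay, so the full stress increment lies on the virgin compression line:
S_c = C_c·H/(1+e₀)·log₁₀(σ'_f/σ'_0) = 0.16×2.6/(1+1.2)×log₁₀(104.77/54)
    = 0.18909 × 0.28784 = 0.05443 m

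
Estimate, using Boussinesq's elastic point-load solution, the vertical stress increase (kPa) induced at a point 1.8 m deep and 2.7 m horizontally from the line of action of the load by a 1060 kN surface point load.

Boussinesq vertical stress below a point load on an elastic half-space:
Δσ_z = 3P/(2πz²) · [1 + (r/z)²]^(−5/2)
r/z = 2.7/1.8 = 1.5; [1+(r/z)²]^(−5/2) = 0.052516.
Δσ_z = 3×1060/(2π×1.8²) × 0.052516 = 156.21 × 0.052516 = 8.204 kPa

Δσ_z ≈ 8.2 kPa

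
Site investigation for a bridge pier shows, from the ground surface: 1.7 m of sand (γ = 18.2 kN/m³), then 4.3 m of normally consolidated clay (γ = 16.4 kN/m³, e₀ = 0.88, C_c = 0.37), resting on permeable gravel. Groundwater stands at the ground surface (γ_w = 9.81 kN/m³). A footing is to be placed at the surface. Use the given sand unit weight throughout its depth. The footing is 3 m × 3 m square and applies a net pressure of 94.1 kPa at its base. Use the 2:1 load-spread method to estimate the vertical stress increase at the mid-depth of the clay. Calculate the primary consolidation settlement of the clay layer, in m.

S_c ≈ 0.181 m

Mid-depth of clay below the ground surface: z = 1.7 + 4.3/2 = 3.85 m.
Total vertical stress at mid-clay: σ_v = 18.2×1.7 + 16.4×2.15 = 66.2 kPa.
Pore pressure: u = 9.81×(3.85 − 0) = 37.769 kPa.
Initial effective stress: σ'_0 = σ_v − u = 66.2 − 37.769 = 28.431 kPa.
Stress increase at mid-clay by the 2:1 spreading method:
Δσ = qBL/((B+z)(L+z)) = 94.1×3×3/((3+3.85)(3+3.85)) = 18.049 kPa
Final effective stress: σ'_f = σ'_0 + Δσ = 28.431 + 18.049 = 46.48 kPa.
Normally consolidated clay, so the full stress increment lies on the virgin compression line:
S_c = C_c·H/(1+e₀)·log₁₀(σ'_f/σ'_0) = 0.37×4.3/(1+0.88)×log₁₀(46.48/28.431)
    = 0.84628 × 0.21347 = 0.1807 m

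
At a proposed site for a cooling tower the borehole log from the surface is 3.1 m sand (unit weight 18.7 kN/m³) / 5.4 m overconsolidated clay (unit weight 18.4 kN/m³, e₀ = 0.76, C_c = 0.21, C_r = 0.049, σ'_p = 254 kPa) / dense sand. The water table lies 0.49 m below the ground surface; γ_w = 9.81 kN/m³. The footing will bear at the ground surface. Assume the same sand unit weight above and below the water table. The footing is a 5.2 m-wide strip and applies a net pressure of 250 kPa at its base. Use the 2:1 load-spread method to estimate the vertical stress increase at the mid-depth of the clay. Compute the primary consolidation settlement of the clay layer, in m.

Mid-depth of clay below the ground surface: z = 3.1 + 5.4/2 = 5.8 m.
Total vertical stress at mid-clay: σ_v = 18.7×3.1 + 18.4×2.7 = 107.65 kPa.
Pore pressure: u = 9.81×(5.8 − 0.49) = 52.091 kPa.
Initial effective stress: σ'_0 = σ_v − u = 107.65 − 52.091 = 55.559 kPa.
Stress increase at mid-clay by the 2:1 spreading method:
Δσ = qB/(B+z) = 250×5.2/(5.2+5.8) = 118.18 kPa
Final effective stress: σ'_f = 55.559 + 118.18 = 173.74 kPa.
σ'_f = 173.74 ≤ σ'_p = 254 kPa, so the clay remains overconsolidated and only the recompression index applies:
S_c = C_r·H/(1+e₀)·log₁₀(σ'_f/σ'_0) = 0.049×5.4/1.76×log₁₀(173.74/55.559)
    = 0.15034 × 0.49515 = 0.07444 m

S_c ≈ 0.0744 m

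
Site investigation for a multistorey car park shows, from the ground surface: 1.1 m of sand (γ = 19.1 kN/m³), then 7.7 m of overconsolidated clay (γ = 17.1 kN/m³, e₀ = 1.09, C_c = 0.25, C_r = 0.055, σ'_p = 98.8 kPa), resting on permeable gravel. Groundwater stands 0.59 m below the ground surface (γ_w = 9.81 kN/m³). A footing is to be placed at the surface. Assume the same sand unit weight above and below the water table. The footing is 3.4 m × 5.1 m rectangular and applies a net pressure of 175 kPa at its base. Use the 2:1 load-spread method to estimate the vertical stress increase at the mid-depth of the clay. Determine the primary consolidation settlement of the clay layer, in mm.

S_c ≈ 52.7 mm

Mid-depth of clay below the ground surface: z = 1.1 + 7.7/2 = 4.95 m.
Total vertical stress at mid-clay: σ_v = 19.1×1.1 + 17.1×3.85 = 86.845 kPa.
Pore pressure: u = 9.81×(4.95 − 0.59) = 42.772 kPa.
Initial effective stress: σ'_0 = σ_v − u = 86.845 − 42.772 = 44.073 kPa.
Stress increase at mid-clay by the 2:1 spreading method:
Δσ = qBL/((B+z)(L+z)) = 175×3.4×5.1/((3.4+4.95)(5.1+4.95)) = 36.161 kPa
Final effective stress: σ'_f = 44.073 + 36.161 = 80.234 kPa.
σ'_f = 80.234 ≤ σ'_p = 98.8 kPa, so the clay remains overconsolidated and only the recompression index applies:
S_c = C_r·H/(1+e₀)·log₁₀(σ'_f/σ'_0) = 0.055×7.7/2.09×log₁₀(80.234/44.073)
    = 0.20263 × 0.26019 = 0.05272 m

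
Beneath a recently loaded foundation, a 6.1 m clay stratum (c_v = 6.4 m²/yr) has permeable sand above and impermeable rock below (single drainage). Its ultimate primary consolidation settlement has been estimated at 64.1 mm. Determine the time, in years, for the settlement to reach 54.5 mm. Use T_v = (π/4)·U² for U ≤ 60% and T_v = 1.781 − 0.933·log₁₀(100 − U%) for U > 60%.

t ≈ 3.98 years

Drainage path length: H_d = H = 6.1 m (single drainage).
U = S(t)/S_ult = 54.5/64.1 = 0.8502.
U > 60%: T_v = 1.781 − 0.933·log₁₀(100 − 85.023) = 0.68434.
t = T_v·H_d²/c_v = 0.68434×6.1²/6.4 = 3.979 years.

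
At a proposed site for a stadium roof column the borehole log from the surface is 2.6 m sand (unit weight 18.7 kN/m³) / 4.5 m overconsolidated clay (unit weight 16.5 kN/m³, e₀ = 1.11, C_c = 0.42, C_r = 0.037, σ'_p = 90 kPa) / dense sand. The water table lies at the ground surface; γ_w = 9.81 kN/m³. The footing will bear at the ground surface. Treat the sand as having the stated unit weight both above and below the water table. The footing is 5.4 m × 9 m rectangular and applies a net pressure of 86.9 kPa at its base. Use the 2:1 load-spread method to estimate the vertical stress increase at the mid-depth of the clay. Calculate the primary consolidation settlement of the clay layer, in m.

S_c ≈ 0.0198 m

Mid-depth of clay below the ground surface: z = 2.6 + 4.5/2 = 4.85 m.
Total vertical stress at mid-clay: σ_v = 18.7×2.6 + 16.5×2.25 = 85.745 kPa.
Pore pressure: u = 9.81×(4.85 − 0) = 47.578 kPa.
Initial effective stress: σ'_0 = σ_v − u = 85.745 − 47.578 = 38.167 kPa.
Stress increase at mid-clay by the 2:1 spreading method:
Δσ = qBL/((B+z)(L+z)) = 86.9×5.4×9/((5.4+4.85)(9+4.85)) = 29.75 kPa
Final effective stress: σ'_f = 38.167 + 29.75 = 67.917 kPa.
σ'_f = 67.917 ≤ σ'_p = 90 kPa, so the clay remains overconsolidated and only the recompression index applies:
S_c = C_r·H/(1+e₀)·log₁₀(σ'_f/σ'_0) = 0.037×4.5/2.11×log₁₀(67.917/38.167)
    = 0.07891 × 0.25029 = 0.01975 m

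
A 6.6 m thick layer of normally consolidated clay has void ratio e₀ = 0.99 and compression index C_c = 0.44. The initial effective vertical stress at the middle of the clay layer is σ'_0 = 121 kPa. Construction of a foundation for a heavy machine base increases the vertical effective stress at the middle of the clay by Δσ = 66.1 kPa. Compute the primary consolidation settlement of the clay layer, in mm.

S_c ≈ 276 mm

Final effective stress: σ'_f = σ'_0 + Δσ = 121 + 66.1 = 187.1 kPa.
Normally consolidated clay, so the full stress increment lies on the virgin compression line:
S_c = C_c·H/(1+e₀)·log₁₀(σ'_f/σ'_0) = 0.44×6.6/(1+0.99)×log₁₀(187.1/121)
    = 1.4593 × 0.18929 = 0.2762 m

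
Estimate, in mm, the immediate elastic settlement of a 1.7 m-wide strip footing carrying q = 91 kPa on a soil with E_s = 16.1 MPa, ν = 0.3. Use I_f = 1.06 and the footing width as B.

Immediate (elastic) settlement: S_e = q·B·(1−ν²)/E_s · I_f.
E_s = 16.1 MPa = 16100 kPa.
S_e = 91 × 1.7 × (1 − 0.3²) / 16100 × 1.06
    = 91 × 1.7 × 0.91 / 16100 × 1.06
    = 0.009269 m = 9.269 mm

S_e ≈ 9.27 mm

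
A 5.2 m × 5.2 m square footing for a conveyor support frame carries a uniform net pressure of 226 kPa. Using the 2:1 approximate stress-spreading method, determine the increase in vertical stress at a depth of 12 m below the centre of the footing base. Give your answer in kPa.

By the 2:1 method the load spreads at 1 horizontal : 2 vertical, so at depth z the loaded area has grown by z in each plan dimension:
Δσ = qBL/((B+z)(L+z)) = 226×5.2×5.2/((5.2+12)(5.2+12)) = 20.657 kPa

Δσ_z ≈ 20.7 kPa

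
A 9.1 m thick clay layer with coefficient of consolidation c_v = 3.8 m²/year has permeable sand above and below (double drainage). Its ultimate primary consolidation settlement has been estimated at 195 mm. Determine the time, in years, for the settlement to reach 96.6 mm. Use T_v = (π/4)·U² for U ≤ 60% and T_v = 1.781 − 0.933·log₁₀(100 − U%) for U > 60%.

Drainage path length: H_d = H/2 = 4.55 m (double drainage).
U = S(t)/S_ult = 96.6/195 = 0.4954.
U ≤ 60%: T_v = (π/4)·U² = (π/4)×0.49538² = 0.19274.
t = T_v·H_d²/c_v = 0.19274×4.55²/3.8 = 1.05 years.

t ≈ 1.05 years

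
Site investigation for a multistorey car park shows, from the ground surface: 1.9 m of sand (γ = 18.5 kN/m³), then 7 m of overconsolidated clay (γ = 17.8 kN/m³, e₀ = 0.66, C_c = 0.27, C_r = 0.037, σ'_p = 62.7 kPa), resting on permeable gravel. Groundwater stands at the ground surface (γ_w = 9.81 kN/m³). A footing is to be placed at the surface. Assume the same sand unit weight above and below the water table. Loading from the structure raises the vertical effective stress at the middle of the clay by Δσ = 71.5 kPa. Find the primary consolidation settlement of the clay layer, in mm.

S_c ≈ 327 mm

Mid-depth of clay below the ground surface: z = 1.9 + 7/2 = 5.4 m.
Total vertical stress at mid-clay: σ_v = 18.5×1.9 + 17.8×3.5 = 97.45 kPa.
Pore pressure: u = 9.81×(5.4 − 0) = 52.974 kPa.
Initial effective stress: σ'_0 = σ_v − u = 97.45 − 52.974 = 44.476 kPa.
Final effective stress: σ'_f = 44.476 + 71.5 = 115.98 kPa.
σ'_f = 115.98 > σ'_p = 62.7 kPa, so the stress path crosses the preconsolidation pressure — recompression up to σ'_p, then virgin compression beyond:
S_c = H/(1+e₀)·[C_r·log₁₀(σ'_p/σ'_0) + C_c·log₁₀(σ'_f/σ'_p)]
    = 7/1.66 × [0.037×log₁₀(62.7/44.476) + 0.27×log₁₀(115.98/62.7)]
    = 4.2169 × [0.0055182 + 0.072121] = 0.3274 m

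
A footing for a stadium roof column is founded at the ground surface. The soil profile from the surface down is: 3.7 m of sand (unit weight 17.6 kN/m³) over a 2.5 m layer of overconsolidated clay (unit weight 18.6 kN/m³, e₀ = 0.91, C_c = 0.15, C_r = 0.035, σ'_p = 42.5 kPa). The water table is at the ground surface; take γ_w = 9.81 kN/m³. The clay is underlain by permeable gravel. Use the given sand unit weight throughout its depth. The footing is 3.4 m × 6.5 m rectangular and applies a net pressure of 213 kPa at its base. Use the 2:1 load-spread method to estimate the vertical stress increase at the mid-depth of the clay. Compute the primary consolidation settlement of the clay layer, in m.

Mid-depth of clay below the ground surface: z = 3.7 + 2.5/2 = 4.95 m.
Total vertical stress at mid-clay: σ_v = 17.6×3.7 + 18.6×1.25 = 88.37 kPa.
Pore pressure: u = 9.81×(4.95 − 0) = 48.56 kPa.
Initial effective stress: σ'_0 = σ_v − u = 88.37 − 48.56 = 39.81 kPa.
Stress increase at mid-clay by the 2:1 spreading method:
Δσ = qBL/((B+z)(L+z)) = 213×3.4×6.5/((3.4+4.95)(6.5+4.95)) = 49.236 kPa
Final effective stress: σ'_f = 39.81 + 49.236 = 89.046 kPa.
σ'_f = 89.046 > σ'_p = 42.5 kPa, so the stress path crosses the preconsolidation pressure — recompression up to σ'_p, then virgin compression beyond:
S_c = H/(1+e₀)·[C_r·log₁₀(σ'_p/σ'_0) + C_c·log₁₀(σ'_f/σ'_p)]
    = 2.5/1.91 × [0.035×log₁₀(42.5/39.81) + 0.15×log₁₀(89.046/42.5)]
    = 1.3089 × [0.00099389 + 0.048184] = 0.06437 m

S_c ≈ 0.0644 m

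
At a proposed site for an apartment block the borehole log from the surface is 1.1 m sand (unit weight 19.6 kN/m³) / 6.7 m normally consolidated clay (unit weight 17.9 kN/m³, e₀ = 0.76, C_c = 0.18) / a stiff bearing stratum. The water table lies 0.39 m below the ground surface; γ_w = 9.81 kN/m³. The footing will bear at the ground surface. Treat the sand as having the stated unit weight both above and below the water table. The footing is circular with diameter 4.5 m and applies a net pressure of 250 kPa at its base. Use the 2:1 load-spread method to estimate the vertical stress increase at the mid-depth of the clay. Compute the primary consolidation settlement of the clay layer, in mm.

Mid-depth of clay below the ground surface: z = 1.1 + 6.7/2 = 4.45 m.
Total vertical stress at mid-clay: σ_v = 19.6×1.1 + 17.9×3.35 = 81.525 kPa.
Pore pressure: u = 9.81×(4.45 − 0.39) = 39.829 kPa.
Initial effective stress: σ'_0 = σ_v − u = 81.525 − 39.829 = 41.696 kPa.
Stress increase at mid-clay by the 2:1 spreading method:
Δσ ≈ qD²/(D+z)² = 250×4.5²/(4.5+4.45)² = 63.2 kPa
Final effective stress: σ'_f = σ'_0 + Δσ = 41.696 + 63.2 = 104.9 kPa.
Normally consolidated clay, so the full stress increment lies on the virgin compression line:
S_c = C_c·H/(1+e₀)·log₁₀(σ'_f/σ'_0) = 0.18×6.7/(1+0.76)×log₁₀(104.9/41.696)
    = 0.68523 × 0.40068 = 0.2746 m

S_c ≈ 275 mm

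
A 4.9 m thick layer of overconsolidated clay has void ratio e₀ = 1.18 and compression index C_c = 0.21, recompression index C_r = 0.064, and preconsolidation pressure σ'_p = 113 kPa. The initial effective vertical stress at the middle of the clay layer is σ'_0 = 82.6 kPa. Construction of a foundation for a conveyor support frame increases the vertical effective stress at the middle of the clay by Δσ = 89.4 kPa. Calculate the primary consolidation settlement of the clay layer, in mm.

Final effective stress: σ'_f = 82.6 + 89.4 = 172 kPa.
σ'_f = 172 > σ'_p = 113 kPa, so the stress path crosses the preconsolidation pressure — recompression up to σ'_p, then virgin compression beyond:
S_c = H/(1+e₀)·[C_r·log₁₀(σ'_p/σ'_0) + C_c·log₁₀(σ'_f/σ'_p)]
    = 4.9/2.18 × [0.064×log₁₀(113/82.6) + 0.21×log₁₀(172/113)]
    = 2.2477 × [0.0087103 + 0.038315] = 0.1057 m

S_c ≈ 106 mm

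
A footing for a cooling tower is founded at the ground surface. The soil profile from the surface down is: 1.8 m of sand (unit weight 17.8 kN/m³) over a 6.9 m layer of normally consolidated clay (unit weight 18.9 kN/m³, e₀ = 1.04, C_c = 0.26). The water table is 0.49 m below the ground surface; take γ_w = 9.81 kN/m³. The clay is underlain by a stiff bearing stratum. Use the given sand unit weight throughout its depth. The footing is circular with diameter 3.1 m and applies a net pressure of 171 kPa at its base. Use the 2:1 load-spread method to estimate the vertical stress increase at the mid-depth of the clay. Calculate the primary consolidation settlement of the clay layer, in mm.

S_c ≈ 146 mm

Mid-depth of clay below the ground surface: z = 1.8 + 6.9/2 = 5.25 m.
Total vertical stress at mid-clay: σ_v = 17.8×1.8 + 18.9×3.45 = 97.245 kPa.
Pore pressure: u = 9.81×(5.25 − 0.49) = 46.696 kPa.
Initial effective stress: σ'_0 = σ_v − u = 97.245 − 46.696 = 50.549 kPa.
Stress increase at mid-clay by the 2:1 spreading method:
Δσ ≈ qD²/(D+z)² = 171×3.1²/(3.1+5.25)² = 23.569 kPa
Final effective stress: σ'_f = σ'_0 + Δσ = 50.549 + 23.569 = 74.118 kPa.
Normally consolidated clay, so the full stress increment lies on the virgin compression line:
S_c = C_c·H/(1+e₀)·log₁₀(σ'_f/σ'_0) = 0.26×6.9/(1+1.04)×log₁₀(74.118/50.549)
    = 0.87941 × 0.16621 = 0.1462 m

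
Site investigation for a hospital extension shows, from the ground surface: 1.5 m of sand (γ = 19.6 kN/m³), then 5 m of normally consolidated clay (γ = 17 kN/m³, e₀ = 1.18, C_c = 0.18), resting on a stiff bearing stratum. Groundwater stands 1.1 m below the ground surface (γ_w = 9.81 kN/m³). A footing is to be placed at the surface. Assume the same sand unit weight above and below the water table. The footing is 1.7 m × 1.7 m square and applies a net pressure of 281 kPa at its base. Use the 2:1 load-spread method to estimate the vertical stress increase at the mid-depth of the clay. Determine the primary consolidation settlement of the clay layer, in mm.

S_c ≈ 81.5 mm

Mid-depth of clay below the ground surface: z = 1.5 + 5/2 = 4 m.
Total vertical stress at mid-clay: σ_v = 19.6×1.5 + 17×2.5 = 71.9 kPa.
Pore pressure: u = 9.81×(4 − 1.1) = 28.449 kPa.
Initial effective stress: σ'_0 = σ_v − u = 71.9 − 28.449 = 43.451 kPa.
Stress increase at mid-clay by the 2:1 spreading method:
Δσ = qBL/((B+z)(L+z)) = 281×1.7×1.7/((1.7+4)(1.7+4)) = 24.995 kPa
Final effective stress: σ'_f = σ'_0 + Δσ = 43.451 + 24.995 = 68.446 kPa.
Normally consolidated clay, so the full stress increment lies on the virgin compression line:
S_c = C_c·H/(1+e₀)·log₁₀(σ'_f/σ'_0) = 0.18×5/(1+1.18)×log₁₀(68.446/43.451)
    = 0.41284 × 0.19735 = 0.08147 m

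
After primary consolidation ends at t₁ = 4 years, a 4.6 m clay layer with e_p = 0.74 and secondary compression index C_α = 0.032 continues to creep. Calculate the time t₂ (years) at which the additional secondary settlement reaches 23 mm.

t₂ ≈ 7.48 years

S_s = C_α·H/(1+e_p)·log₁₀(t₂/t₁) ⇒ log₁₀(t₂/t₁) = S_s·(1+e_p)/(C_α·H).
log₁₀(t₂/t₁) = 0.023 × (1+0.74) / (0.032×4.6) = 0.2719
t₂ = t₁ × 10^0.2719 = 4 × 1.87 = 7.481 years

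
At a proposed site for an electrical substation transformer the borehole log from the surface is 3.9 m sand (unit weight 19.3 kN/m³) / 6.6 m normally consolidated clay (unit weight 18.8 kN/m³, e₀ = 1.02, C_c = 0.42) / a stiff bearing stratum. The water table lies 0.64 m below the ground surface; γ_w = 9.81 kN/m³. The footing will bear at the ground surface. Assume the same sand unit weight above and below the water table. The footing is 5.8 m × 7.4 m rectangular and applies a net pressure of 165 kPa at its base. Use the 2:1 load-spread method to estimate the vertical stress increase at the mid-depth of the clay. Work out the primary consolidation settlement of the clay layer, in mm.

Mid-depth of clay below the ground surface: z = 3.9 + 6.6/2 = 7.2 m.
Total vertical stress at mid-clay: σ_v = 19.3×3.9 + 18.8×3.3 = 137.31 kPa.
Pore pressure: u = 9.81×(7.2 − 0.64) = 64.354 kPa.
Initial effective stress: σ'_0 = σ_v − u = 137.31 − 64.354 = 72.956 kPa.
Stress increase at mid-clay by the 2:1 spreading method:
Δσ = qBL/((B+z)(L+z)) = 165×5.8×7.4/((5.8+7.2)(7.4+7.2)) = 37.312 kPa
Final effective stress: σ'_f = σ'_0 + Δσ = 72.956 + 37.312 = 110.27 kPa.
Normally consolidated clay, so the full stress increment lies on the virgin compression line:
S_c = C_c·H/(1+e₀)·log₁₀(σ'_f/σ'_0) = 0.42×6.6/(1+1.02)×log₁₀(110.27/72.956)
    = 1.3723 × 0.1794 = 0.2462 m

S_c ≈ 246 mm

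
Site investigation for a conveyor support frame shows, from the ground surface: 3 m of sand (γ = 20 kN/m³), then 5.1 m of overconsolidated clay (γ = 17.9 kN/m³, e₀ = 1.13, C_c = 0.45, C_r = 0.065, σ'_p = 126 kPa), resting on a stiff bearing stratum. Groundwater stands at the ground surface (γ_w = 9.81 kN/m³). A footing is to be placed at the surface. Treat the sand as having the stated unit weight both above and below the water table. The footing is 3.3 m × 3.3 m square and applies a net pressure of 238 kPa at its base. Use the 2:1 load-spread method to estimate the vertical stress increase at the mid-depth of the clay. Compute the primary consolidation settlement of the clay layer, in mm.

S_c ≈ 33.7 mm

Mid-depth of clay below the ground surface: z = 3 + 5.1/2 = 5.55 m.
Total vertical stress at mid-clay: σ_v = 20×3 + 17.9×2.55 = 105.64 kPa.
Pore pressure: u = 9.81×(5.55 − 0) = 54.446 kPa.
Initial effective stress: σ'_0 = σ_v − u = 105.64 − 54.446 = 51.194 kPa.
Stress increase at mid-clay by the 2:1 spreading method:
Δσ = qBL/((B+z)(L+z)) = 238×3.3×3.3/((3.3+5.55)(3.3+5.55)) = 33.092 kPa
Final effective stress: σ'_f = 51.194 + 33.092 = 84.286 kPa.
σ'_f = 84.286 ≤ σ'_p = 126 kPa, so the clay remains overconsolidated and only the recompression index applies:
S_c = C_r·H/(1+e₀)·log₁₀(σ'_f/σ'_0) = 0.065×5.1/2.13×log₁₀(84.286/51.194)
    = 0.15564 × 0.21654 = 0.0337 m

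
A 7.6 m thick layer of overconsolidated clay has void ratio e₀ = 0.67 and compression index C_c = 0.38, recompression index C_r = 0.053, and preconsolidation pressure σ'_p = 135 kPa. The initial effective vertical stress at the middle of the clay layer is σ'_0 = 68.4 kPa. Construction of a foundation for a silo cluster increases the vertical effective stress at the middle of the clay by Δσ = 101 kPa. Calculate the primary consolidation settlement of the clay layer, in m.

Final effective stress: σ'_f = 68.4 + 101 = 169.4 kPa.
σ'_f = 169.4 > σ'_p = 135 kPa, so the stress path crosses the preconsolidation pressure — recompression up to σ'_p, then virgin compression beyond:
S_c = H/(1+e₀)·[C_r·log₁₀(σ'_p/σ'_0) + C_c·log₁₀(σ'_f/σ'_p)]
    = 7.6/1.67 × [0.053×log₁₀(135/68.4) + 0.38×log₁₀(169.4/135)]
    = 4.5509 × [0.01565 + 0.03746] = 0.2417 m

S_c ≈ 0.242 m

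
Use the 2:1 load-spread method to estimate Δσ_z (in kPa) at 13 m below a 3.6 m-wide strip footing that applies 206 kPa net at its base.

Δσ_z ≈ 44.7 kPa

By the 2:1 method the load spreads at 1 horizontal : 2 vertical, so at depth z the loaded area has grown by z in each plan dimension:
Δσ = qB/(B+z) = 206×3.6/(3.6+13) = 44.675 kPa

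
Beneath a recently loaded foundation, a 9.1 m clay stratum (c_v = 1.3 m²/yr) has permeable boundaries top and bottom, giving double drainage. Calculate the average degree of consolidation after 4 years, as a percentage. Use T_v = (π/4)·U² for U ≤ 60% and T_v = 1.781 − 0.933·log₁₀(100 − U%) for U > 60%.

Drainage path length: H_d = H/2 = 4.55 m (double drainage).
T_v = c_v·t/H_d² = 1.3×4/4.55² = 0.25118.
T_v = 0.25118 corresponds to the U ≤ 60% branch:
U = √(4T_v/π) = 0.5655

U ≈ 56.6 %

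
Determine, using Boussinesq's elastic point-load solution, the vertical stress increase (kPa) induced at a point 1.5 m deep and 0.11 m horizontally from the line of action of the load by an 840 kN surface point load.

Boussinesq vertical stress below a point load on an elastic half-space:
Δσ_z = 3P/(2πz²) · [1 + (r/z)²]^(−5/2)
r/z = 0.11/1.5 = 0.073333; [1+(r/z)²]^(−5/2) = 0.98668.
Δσ_z = 3×840/(2π×1.5²) × 0.98668 = 178.25 × 0.98668 = 175.9 kPa

Δσ_z ≈ 176 kPa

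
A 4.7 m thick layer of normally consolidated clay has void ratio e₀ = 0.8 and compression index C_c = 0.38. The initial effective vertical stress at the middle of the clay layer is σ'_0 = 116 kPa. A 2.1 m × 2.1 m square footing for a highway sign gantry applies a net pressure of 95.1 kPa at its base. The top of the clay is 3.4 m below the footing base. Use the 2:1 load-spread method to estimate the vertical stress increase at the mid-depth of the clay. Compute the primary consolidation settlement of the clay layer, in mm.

S_c ≈ 24.6 mm

Mid-depth of clay below the footing base: z = 3.4 + 4.7/2 = 5.75 m.
Stress increase at mid-clay by the 2:1 spreading method:
Δσ = qBL/((B+z)(L+z)) = 95.1×2.1×2.1/((2.1+5.75)(2.1+5.75)) = 6.8058 kPa
Final effective stress: σ'_f = σ'_0 + Δσ = 116 + 6.8058 = 122.81 kPa.
Normally consolidated clay, so the full stress increment lies on the virgin compression line:
S_c = C_c·H/(1+e₀)·log₁₀(σ'_f/σ'_0) = 0.38×4.7/(1+0.8)×log₁₀(122.81/116)
    = 0.99222 × 0.024776 = 0.02458 m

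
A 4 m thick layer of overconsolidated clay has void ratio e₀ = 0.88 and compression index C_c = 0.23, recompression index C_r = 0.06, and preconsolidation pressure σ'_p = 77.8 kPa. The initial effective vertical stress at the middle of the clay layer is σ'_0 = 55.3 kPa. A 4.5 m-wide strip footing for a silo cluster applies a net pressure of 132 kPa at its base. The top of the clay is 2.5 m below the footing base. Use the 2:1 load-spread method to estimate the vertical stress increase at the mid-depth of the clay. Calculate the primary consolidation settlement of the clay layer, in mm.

S_c ≈ 113 mm

Mid-depth of clay below the footing base: z = 2.5 + 4/2 = 4.5 m.
Stress increase at mid-clay by the 2:1 spreading method:
Δσ = qB/(B+z) = 132×4.5/(4.5+4.5) = 66 kPa
Final effective stress: σ'_f = 55.3 + 66 = 121.3 kPa.
σ'_f = 121.3 > σ'_p = 77.8 kPa, so the stress path crosses the preconsolidation pressure — recompression up to σ'_p, then virgin compression beyond:
S_c = H/(1+e₀)·[C_r·log₁₀(σ'_p/σ'_0) + C_c·log₁₀(σ'_f/σ'_p)]
    = 4/1.88 × [0.06×log₁₀(77.8/55.3) + 0.23×log₁₀(121.3/77.8)]
    = 2.1277 × [0.0088953 + 0.044363] = 0.1133 m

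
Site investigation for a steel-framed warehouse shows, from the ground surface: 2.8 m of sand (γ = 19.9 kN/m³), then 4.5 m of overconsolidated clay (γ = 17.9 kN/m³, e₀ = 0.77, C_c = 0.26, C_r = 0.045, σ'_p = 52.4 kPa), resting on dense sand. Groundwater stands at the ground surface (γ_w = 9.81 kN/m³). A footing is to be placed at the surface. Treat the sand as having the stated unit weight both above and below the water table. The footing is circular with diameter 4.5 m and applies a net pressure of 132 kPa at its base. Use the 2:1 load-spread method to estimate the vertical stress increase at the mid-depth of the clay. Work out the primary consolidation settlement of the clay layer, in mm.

S_c ≈ 112 mm

Mid-depth of clay below the ground surface: z = 2.8 + 4.5/2 = 5.05 m.
Total vertical stress at mid-clay: σ_v = 19.9×2.8 + 17.9×2.25 = 95.995 kPa.
Pore pressure: u = 9.81×(5.05 − 0) = 49.541 kPa.
Initial effective stress: σ'_0 = σ_v − u = 95.995 − 49.541 = 46.454 kPa.
Stress increase at mid-clay by the 2:1 spreading method:
Δσ ≈ qD²/(D+z)² = 132×4.5²/(4.5+5.05)² = 29.308 kPa
Final effective stress: σ'_f = 46.454 + 29.308 = 75.762 kPa.
σ'_f = 75.762 > σ'_p = 52.4 kPa, so the stress path crosses the preconsolidation pressure — recompression up to σ'_p, then virgin compression beyond:
S_c = H/(1+e₀)·[C_r·log₁₀(σ'_p/σ'_0) + C_c·log₁₀(σ'_f/σ'_p)]
    = 4.5/1.77 × [0.045×log₁₀(52.4/46.454) + 0.26×log₁₀(75.762/52.4)]
    = 2.5424 × [0.0023539 + 0.041631] = 0.1118 m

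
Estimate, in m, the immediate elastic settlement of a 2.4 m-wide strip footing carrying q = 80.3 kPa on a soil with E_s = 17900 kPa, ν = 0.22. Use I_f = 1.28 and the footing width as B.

Immediate (elastic) settlement: S_e = q·B·(1−ν²)/E_s · I_f.
S_e = 80.3 × 2.4 × (1 − 0.22²) / 17900 × 1.28
    = 80.3 × 2.4 × 0.9516 / 17900 × 1.28
    = 0.01311 m

S_e ≈ 0.0131 m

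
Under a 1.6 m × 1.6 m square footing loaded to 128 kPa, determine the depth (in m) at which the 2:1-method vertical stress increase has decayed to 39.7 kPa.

2:1 spreading — at depth z the loaded area has grown by z in each plan dimension:
qB²/(B+z)² = Δσ_z ⇒ z = B(√(q/Δσ_z) − 1) = 1.6×(√(128/39.7) − 1) = 1.273 m

z ≈ 1.27 m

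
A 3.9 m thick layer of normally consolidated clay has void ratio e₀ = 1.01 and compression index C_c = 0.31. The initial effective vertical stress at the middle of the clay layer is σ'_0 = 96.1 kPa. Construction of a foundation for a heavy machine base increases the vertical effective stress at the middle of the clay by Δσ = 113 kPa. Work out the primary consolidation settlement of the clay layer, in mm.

S_c ≈ 203 mm

Final effective stress: σ'_f = σ'_0 + Δσ = 96.1 + 113 = 209.1 kPa.
Normally consolidated clay, so the full stress increment lies on the virgin compression line:
S_c = C_c·H/(1+e₀)·log₁₀(σ'_f/σ'_0) = 0.31×3.9/(1+1.01)×log₁₀(209.1/96.1)
    = 0.60149 × 0.33763 = 0.2031 m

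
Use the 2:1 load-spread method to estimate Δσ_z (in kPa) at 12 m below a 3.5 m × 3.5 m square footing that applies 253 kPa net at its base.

Δσ_z ≈ 12.9 kPa

By the 2:1 method the load spreads at 1 horizontal : 2 vertical, so at depth z the loaded area has grown by z in each plan dimension:
Δσ = qBL/((B+z)(L+z)) = 253×3.5×3.5/((3.5+12)(3.5+12)) = 12.9 kPa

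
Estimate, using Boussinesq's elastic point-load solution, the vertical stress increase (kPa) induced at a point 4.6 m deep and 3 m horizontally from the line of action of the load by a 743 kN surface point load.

Boussinesq vertical stress below a point load on an elastic half-space:
Δσ_z = 3P/(2πz²) · [1 + (r/z)²]^(−5/2)
r/z = 3/4.6 = 0.65217; [1+(r/z)²]^(−5/2) = 0.4123.
Δσ_z = 3×743/(2π×4.6²) × 0.4123 = 16.765 × 0.4123 = 6.912 kPa

Δσ_z ≈ 6.91 kPa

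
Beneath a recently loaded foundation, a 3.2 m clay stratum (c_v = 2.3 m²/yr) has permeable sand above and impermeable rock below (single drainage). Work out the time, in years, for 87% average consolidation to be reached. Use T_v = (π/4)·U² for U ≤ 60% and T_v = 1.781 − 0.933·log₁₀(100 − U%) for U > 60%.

Drainage path length: H_d = H = 3.2 m (single drainage).
U > 60%: T_v = 1.781 − 0.933·log₁₀(100 − 87) = 0.74169.
t = T_v·H_d²/c_v = 0.74169×3.2²/2.3 = 3.302 years.

t ≈ 3.3 years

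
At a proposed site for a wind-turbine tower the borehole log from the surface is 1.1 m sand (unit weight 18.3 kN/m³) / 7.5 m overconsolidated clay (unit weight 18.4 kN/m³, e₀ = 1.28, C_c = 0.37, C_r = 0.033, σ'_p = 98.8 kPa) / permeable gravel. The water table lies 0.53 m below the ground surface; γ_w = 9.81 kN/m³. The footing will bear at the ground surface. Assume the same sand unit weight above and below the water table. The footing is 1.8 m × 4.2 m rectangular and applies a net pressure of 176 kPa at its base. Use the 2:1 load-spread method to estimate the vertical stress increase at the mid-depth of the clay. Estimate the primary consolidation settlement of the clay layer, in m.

S_c ≈ 0.0183 m

Mid-depth of clay below the ground surface: z = 1.1 + 7.5/2 = 4.85 m.
Total vertical stress at mid-clay: σ_v = 18.3×1.1 + 18.4×3.75 = 89.13 kPa.
Pore pressure: u = 9.81×(4.85 − 0.53) = 42.379 kPa.
Initial effective stress: σ'_0 = σ_v − u = 89.13 − 42.379 = 46.751 kPa.
Stress increase at mid-clay by the 2:1 spreading method:
Δσ = qBL/((B+z)(L+z)) = 176×1.8×4.2/((1.8+4.85)(4.2+4.85)) = 22.109 kPa
Final effective stress: σ'_f = 46.751 + 22.109 = 68.86 kPa.
σ'_f = 68.86 ≤ σ'_p = 98.8 kPa, so the clay remains overconsolidated and only the recompression index applies:
S_c = C_r·H/(1+e₀)·log₁₀(σ'_f/σ'_0) = 0.033×7.5/2.28×log₁₀(68.86/46.751)
    = 0.10855 × 0.16818 = 0.01826 m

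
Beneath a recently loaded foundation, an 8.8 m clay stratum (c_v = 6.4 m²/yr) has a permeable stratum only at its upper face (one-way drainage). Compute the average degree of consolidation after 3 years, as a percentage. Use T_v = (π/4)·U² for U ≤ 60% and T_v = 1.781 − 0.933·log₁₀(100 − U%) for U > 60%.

U ≈ 56.2 %

Drainage path length: H_d = H = 8.8 m (single drainage).
T_v = c_v·t/H_d² = 6.4×3/8.8² = 0.24793.
T_v = 0.24793 corresponds to the U ≤ 60% branch:
U = √(4T_v/π) = 0.5618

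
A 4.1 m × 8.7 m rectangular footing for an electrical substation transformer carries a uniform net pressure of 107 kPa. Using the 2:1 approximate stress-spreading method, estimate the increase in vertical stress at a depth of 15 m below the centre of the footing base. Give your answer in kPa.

By the 2:1 method the load spreads at 1 horizontal : 2 vertical, so at depth z the loaded area has grown by z in each plan dimension:
Δσ = qBL/((B+z)(L+z)) = 107×4.1×8.7/((4.1+15)(8.7+15)) = 8.4315 kPa

Δσ_z ≈ 8.43 kPa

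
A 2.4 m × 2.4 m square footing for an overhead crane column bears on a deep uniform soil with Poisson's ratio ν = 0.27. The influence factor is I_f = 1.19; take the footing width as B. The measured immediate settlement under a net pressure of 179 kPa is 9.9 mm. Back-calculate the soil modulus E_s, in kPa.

E_s ≈ 47900 kPa

S_e = q·B·(1−ν²)/E_s · I_f  ⇒  E_s = q·B·(1−ν²)·I_f / S_e.
E_s = 179 × 2.4 × 0.9271 × 1.19 / 0.0099 = 47870 kPa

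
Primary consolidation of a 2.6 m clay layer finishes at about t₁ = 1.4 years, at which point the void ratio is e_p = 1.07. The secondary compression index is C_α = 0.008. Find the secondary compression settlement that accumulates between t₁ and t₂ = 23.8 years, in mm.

S_s ≈ 12.4 mm

Secondary compression: S_s = C_α·H/(1+e_p)·log₁₀(t₂/t₁)
S_s = 0.008×2.6/(1+1.07)×log₁₀(23.8/1.4)
    = 0.01005 × 1.23 = 0.01236 m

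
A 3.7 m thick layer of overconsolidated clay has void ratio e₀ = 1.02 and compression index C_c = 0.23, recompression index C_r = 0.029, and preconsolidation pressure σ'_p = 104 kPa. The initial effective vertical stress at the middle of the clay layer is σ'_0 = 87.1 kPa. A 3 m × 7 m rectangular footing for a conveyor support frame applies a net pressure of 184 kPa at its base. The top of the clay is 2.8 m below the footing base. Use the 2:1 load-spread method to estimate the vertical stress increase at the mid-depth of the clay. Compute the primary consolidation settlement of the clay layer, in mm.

Mid-depth of clay below the footing base: z = 2.8 + 3.7/2 = 4.65 m.
Stress increase at mid-clay by the 2:1 spreading method:
Δσ = qBL/((B+z)(L+z)) = 184×3×7/((3+4.65)(7+4.65)) = 43.356 kPa
Final effective stress: σ'_f = 87.1 + 43.356 = 130.46 kPa.
σ'_f = 130.46 > σ'_p = 104 kPa, so the stress path crosses the preconsolidation pressure — recompression up to σ'_p, then virgin compression beyond:
S_c = H/(1+e₀)·[C_r·log₁₀(σ'_p/σ'_0) + C_c·log₁₀(σ'_f/σ'_p)]
    = 3.7/2.02 × [0.029×log₁₀(104/87.1) + 0.23×log₁₀(130.46/104)]
    = 1.8317 × [0.0022334 + 0.022642] = 0.04556 m

S_c ≈ 45.6 mm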